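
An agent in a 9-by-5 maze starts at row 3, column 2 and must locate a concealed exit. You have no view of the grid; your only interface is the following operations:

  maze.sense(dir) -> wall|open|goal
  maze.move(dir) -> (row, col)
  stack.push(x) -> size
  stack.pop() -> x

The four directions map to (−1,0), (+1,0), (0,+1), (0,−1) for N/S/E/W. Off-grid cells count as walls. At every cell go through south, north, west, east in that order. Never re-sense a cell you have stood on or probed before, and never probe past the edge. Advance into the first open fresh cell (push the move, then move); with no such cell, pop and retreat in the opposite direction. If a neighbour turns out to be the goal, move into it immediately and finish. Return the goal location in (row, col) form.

[in] maze.sense dir='south'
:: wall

[in] maze.sense dir='north'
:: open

[in] stack.push x='north'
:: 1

[in] maze.move dir='north'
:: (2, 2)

[in] maze.sense dir='north'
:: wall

[in] maze.sense dir='west'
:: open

[in] stack.push x='west'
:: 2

[in] maze.move dir='west'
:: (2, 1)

[in] maze.sense dir='south'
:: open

[in] stack.push x='south'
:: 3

[in] maze.move dir='south'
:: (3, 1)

[in] maze.sense dir='south'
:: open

[in] stack.push x='south'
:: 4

[in] maze.move dir='south'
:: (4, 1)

[in] maze.sense dir='south'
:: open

[in] stack.push x='south'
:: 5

[in] maze.move dir='south'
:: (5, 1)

[in] maze.sense dir='south'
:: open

[in] stack.push x='south'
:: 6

[in] maze.move dir='south'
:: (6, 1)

[in] maze.sense dir='south'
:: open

[in] stack.push x='south'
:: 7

[in] maze.move dir='south'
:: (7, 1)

[in] maze.sense dir='south'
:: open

[in] stack.push x='south'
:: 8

[in] maze.move dir='south'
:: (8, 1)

[in] maze.sense dir='west'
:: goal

[in] maze.move dir='west'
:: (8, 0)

Answer: (8, 0)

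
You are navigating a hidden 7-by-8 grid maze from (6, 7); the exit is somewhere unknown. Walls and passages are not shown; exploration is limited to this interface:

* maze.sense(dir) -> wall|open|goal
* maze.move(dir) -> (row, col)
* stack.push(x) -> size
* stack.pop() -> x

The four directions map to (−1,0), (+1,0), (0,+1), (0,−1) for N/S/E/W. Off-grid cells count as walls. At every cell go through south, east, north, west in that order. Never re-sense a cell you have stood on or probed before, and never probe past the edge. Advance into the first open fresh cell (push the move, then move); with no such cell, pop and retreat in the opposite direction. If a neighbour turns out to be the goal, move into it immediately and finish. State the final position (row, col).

Action: sense[north]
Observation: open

Action: push[north]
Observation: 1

Action: move[north]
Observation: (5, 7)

Action: sense[north]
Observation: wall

Action: sense[west]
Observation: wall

Action: pop[]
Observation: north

Action: move[south]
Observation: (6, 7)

Action: sense[west]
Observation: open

Action: push[west]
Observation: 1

Action: move[west]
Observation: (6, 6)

Action: sense[west]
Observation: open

Action: push[west]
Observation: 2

Action: move[west]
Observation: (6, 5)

Action: sense[north]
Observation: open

Action: push[north]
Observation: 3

Action: move[north]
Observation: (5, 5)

Action: sense[north]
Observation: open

Action: push[north]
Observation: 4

Action: move[north]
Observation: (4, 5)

Action: sense[east]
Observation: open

Action: push[east]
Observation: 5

Action: move[east]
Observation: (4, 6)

Action: sense[north]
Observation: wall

Action: pop[]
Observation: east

Action: move[west]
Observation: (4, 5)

Action: sense[north]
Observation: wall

Action: sense[west]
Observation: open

Action: push[west]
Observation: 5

Action: move[west]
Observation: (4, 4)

Action: sense[south]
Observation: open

Action: push[south]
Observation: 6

Action: move[south]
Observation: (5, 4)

Action: sense[south]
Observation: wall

Action: sense[west]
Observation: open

Action: push[west]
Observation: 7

Action: move[west]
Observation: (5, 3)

Action: sense[south]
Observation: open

Action: push[south]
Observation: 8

Action: move[south]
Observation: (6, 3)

Action: sense[west]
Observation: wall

Action: pop[]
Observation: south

Action: move[north]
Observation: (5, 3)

Action: sense[north]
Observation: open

Action: push[north]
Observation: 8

Action: move[north]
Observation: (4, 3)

Action: sense[north]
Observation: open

Action: push[north]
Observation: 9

Action: move[north]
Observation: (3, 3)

Action: sense[east]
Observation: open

Action: push[east]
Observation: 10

Action: move[east]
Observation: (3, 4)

Action: sense[north]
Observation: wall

Action: pop[]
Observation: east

Action: move[west]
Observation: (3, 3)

Action: sense[north]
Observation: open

Action: push[north]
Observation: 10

Action: move[north]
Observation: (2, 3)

Action: sense[north]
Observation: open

Action: push[north]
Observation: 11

Action: move[north]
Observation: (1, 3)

Action: sense[east]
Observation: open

Action: push[east]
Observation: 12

Action: move[east]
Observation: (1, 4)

Action: sense[east]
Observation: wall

Action: sense[north]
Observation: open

Action: push[north]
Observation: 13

Action: move[north]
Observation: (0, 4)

Action: sense[east]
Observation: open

Action: push[east]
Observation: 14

Action: move[east]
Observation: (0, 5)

Action: sense[east]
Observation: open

Action: push[east]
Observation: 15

Action: move[east]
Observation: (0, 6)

Action: sense[south]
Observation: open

Action: push[south]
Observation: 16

Action: move[south]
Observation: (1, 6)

Action: sense[south]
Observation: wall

Action: sense[east]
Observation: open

Action: push[east]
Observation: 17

Action: move[east]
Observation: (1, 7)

Action: sense[south]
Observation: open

Action: push[south]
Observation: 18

Action: move[south]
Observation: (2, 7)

Action: sense[south]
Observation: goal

Action: move[south]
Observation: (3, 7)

Answer: (3, 7)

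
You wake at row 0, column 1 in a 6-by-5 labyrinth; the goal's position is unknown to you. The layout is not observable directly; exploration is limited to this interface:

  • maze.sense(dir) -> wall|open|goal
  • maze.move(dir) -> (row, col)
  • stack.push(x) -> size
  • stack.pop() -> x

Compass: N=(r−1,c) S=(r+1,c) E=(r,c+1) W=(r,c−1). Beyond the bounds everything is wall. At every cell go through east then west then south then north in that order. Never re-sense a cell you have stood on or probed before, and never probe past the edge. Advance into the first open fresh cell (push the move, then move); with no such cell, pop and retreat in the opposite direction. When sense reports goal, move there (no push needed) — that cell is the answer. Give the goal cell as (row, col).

Using maze.sense passing east, yielding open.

I try stack.push passing east, and get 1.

Invoking maze.move passing east, giving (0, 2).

Now I run maze.sense passing east, — result: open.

I invoke stack.push passing east, — result: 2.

Invoking maze.move passing east, — result: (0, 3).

I invoke maze.sense passing east, which returns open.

I use stack.push passing east, : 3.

I invoke maze.move passing east, and observe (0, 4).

Now I run maze.sense passing south, : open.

I run stack.push passing south, : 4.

Using maze.move passing south, and get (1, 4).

Now I run maze.sense passing west, which returns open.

I call stack.push passing west, : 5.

Invoking maze.move passing west, and observe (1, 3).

Using maze.sense passing west, and get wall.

I use maze.sense passing south, and see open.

I invoke stack.push passing south, and see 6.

Next I call maze.move passing south, → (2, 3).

Next I call maze.sense passing east, : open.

I call stack.push passing east, : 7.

Calling maze.move passing east, giving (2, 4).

I call maze.sense passing south, yielding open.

I call stack.push passing south, — result: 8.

Next I call maze.move passing south, : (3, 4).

Calling maze.sense passing west, and see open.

Using stack.push passing west, and see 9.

I use maze.move passing west, and get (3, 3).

Now I run maze.sense passing west, → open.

I try stack.push passing west, yielding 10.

Invoking maze.move passing west, yielding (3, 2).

Now I run maze.sense passing west, and see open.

Next I call stack.push passing west, and observe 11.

Invoking maze.move passing west, giving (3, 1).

Invoking maze.sense passing west, which returns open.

I call stack.push passing west, which returns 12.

Then maze.move passing west, and see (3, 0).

I run maze.sense passing south, and see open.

Now I run stack.push passing south, which returns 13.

Invoking maze.move passing south, yielding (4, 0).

I use maze.sense passing east, which returns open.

I call stack.push passing east, and get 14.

Using maze.move passing east, and observe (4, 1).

Using maze.sense passing east, → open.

Then stack.push passing east, : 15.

I use maze.move passing east, and see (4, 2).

Invoking maze.sense passing east, and see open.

Next I call stack.push passing east, and observe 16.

I call maze.move passing east, — result: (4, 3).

I run maze.sense passing east, which returns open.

I run stack.push passing east, and get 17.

Invoking maze.move passing east, → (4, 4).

Next I call maze.sense passing south, — result: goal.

Next I call maze.move passing south, yielding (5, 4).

Answer: (5, 4)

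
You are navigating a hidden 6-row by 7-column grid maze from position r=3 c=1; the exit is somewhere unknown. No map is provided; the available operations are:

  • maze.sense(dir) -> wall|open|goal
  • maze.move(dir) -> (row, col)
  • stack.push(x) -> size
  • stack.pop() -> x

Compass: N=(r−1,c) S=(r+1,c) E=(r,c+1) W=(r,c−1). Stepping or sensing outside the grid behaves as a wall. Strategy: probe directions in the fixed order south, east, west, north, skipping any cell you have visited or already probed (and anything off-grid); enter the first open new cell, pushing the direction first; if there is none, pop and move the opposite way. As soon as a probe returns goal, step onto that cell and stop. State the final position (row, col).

CALL maze.sense[dir='south']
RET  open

CALL stack.push[x='south']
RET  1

CALL maze.move[dir='south']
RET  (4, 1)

CALL maze.sense[dir='south']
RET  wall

CALL maze.sense[dir='east']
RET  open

CALL stack.push[x='east']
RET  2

CALL maze.move[dir='east']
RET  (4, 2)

CALL maze.sense[dir='south']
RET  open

CALL stack.push[x='south']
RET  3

CALL maze.move[dir='south']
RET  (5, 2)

CALL maze.sense[dir='east']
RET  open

CALL stack.push[x='east']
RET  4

CALL maze.move[dir='east']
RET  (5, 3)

CALL maze.sense[dir='east']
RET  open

CALL stack.push[x='east']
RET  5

CALL maze.move[dir='east']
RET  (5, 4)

CALL maze.sense[dir='east']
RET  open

CALL stack.push[x='east']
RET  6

CALL maze.move[dir='east']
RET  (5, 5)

CALL maze.sense[dir='east']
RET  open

CALL stack.push[x='east']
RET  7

CALL maze.move[dir='east']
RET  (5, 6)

CALL maze.sense[dir='north']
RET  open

CALL stack.push[x='north']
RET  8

CALL maze.move[dir='north']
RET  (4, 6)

CALL maze.sense[dir='west']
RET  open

CALL stack.push[x='west']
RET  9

CALL maze.move[dir='west']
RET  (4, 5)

CALL maze.sense[dir='west']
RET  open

CALL stack.push[x='west']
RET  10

CALL maze.move[dir='west']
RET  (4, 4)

CALL maze.sense[dir='west']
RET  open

CALL stack.push[x='west']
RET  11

CALL maze.move[dir='west']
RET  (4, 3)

CALL maze.sense[dir='north']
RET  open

CALL stack.push[x='north']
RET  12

CALL maze.move[dir='north']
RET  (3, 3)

CALL maze.sense[dir='east']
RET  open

CALL stack.push[x='east']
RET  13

CALL maze.move[dir='east']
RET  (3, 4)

CALL maze.sense[dir='east']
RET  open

CALL stack.push[x='east']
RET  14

CALL maze.move[dir='east']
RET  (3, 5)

CALL maze.sense[dir='east']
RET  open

CALL stack.push[x='east']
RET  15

CALL maze.move[dir='east']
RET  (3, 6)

CALL maze.sense[dir='north']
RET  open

CALL stack.push[x='north']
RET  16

CALL maze.move[dir='north']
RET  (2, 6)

CALL maze.sense[dir='west']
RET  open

CALL stack.push[x='west']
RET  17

CALL maze.move[dir='west']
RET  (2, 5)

CALL maze.sense[dir='west']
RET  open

CALL stack.push[x='west']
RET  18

CALL maze.move[dir='west']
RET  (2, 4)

CALL maze.sense[dir='west']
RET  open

CALL stack.push[x='west']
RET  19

CALL maze.move[dir='west']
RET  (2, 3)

CALL maze.sense[dir='west']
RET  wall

CALL maze.sense[dir='north']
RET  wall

CALL stack.pop[]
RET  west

CALL maze.move[dir='east']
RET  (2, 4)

CALL maze.sense[dir='north']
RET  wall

CALL stack.pop[]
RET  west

CALL maze.move[dir='east']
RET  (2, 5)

CALL maze.sense[dir='north']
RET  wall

CALL stack.pop[]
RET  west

CALL maze.move[dir='east']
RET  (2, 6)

CALL maze.sense[dir='north']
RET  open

CALL stack.push[x='north']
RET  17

CALL maze.move[dir='north']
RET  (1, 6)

CALL maze.sense[dir='north']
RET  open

CALL stack.push[x='north']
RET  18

CALL maze.move[dir='north']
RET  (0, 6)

CALL maze.sense[dir='west']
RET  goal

CALL maze.move[dir='west']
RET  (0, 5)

Answer: (0, 5)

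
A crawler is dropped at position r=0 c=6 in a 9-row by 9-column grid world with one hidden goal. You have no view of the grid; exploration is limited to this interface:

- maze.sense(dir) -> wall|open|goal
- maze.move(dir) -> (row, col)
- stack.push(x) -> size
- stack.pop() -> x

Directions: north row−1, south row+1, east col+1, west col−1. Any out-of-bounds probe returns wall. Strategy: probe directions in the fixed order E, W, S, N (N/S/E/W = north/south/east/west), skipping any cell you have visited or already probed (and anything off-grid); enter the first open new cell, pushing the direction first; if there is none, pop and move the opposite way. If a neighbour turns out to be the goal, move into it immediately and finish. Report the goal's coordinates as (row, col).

Do: sense[dir: east]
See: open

Do: push[x: east]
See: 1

Do: move[dir: east]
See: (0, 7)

Do: sense[dir: east]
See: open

Do: push[x: east]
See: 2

Do: move[dir: east]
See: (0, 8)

Do: sense[dir: south]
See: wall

Do: pop[]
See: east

Do: move[dir: west]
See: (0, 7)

Do: sense[dir: south]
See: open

Do: push[x: south]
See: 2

Do: move[dir: south]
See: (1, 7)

Do: sense[dir: west]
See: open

Do: push[x: west]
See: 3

Do: move[dir: west]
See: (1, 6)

Do: sense[dir: west]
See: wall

Do: sense[dir: south]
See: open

Do: push[x: south]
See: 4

Do: move[dir: south]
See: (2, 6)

Do: sense[dir: east]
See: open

Do: push[x: east]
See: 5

Do: move[dir: east]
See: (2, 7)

Do: sense[dir: east]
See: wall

Do: sense[dir: south]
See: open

Do: push[x: south]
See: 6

Do: move[dir: south]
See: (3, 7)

Do: sense[dir: east]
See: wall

Do: sense[dir: west]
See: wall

Do: sense[dir: south]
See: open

Do: push[x: south]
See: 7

Do: move[dir: south]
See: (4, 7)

Do: sense[dir: east]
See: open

Do: push[x: east]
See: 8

Do: move[dir: east]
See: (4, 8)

Do: sense[dir: south]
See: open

Do: push[x: south]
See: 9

Do: move[dir: south]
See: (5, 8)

Do: sense[dir: west]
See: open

Do: push[x: west]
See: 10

Do: move[dir: west]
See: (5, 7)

Do: sense[dir: west]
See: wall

Do: sense[dir: south]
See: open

Do: push[x: south]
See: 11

Do: move[dir: south]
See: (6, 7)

Do: sense[dir: east]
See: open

Do: push[x: east]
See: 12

Do: move[dir: east]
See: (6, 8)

Do: sense[dir: south]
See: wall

Do: pop[]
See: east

Do: move[dir: west]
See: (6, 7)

Do: sense[dir: west]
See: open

Do: push[x: west]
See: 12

Do: move[dir: west]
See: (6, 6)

Do: sense[dir: west]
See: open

Do: push[x: west]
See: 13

Do: move[dir: west]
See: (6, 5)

Do: sense[dir: west]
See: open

Do: push[x: west]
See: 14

Do: move[dir: west]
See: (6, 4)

Do: sense[dir: west]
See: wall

Do: sense[dir: south]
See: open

Do: push[x: south]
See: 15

Do: move[dir: south]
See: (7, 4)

Do: sense[dir: east]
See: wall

Do: sense[dir: west]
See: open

Do: push[x: west]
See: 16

Do: move[dir: west]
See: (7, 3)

Do: sense[dir: west]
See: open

Do: push[x: west]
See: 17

Do: move[dir: west]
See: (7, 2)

Do: sense[dir: west]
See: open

Do: push[x: west]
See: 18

Do: move[dir: west]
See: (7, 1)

Do: sense[dir: west]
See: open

Do: push[x: west]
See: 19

Do: move[dir: west]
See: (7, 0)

Do: sense[dir: south]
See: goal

Do: move[dir: south]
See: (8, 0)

Answer: (8, 0)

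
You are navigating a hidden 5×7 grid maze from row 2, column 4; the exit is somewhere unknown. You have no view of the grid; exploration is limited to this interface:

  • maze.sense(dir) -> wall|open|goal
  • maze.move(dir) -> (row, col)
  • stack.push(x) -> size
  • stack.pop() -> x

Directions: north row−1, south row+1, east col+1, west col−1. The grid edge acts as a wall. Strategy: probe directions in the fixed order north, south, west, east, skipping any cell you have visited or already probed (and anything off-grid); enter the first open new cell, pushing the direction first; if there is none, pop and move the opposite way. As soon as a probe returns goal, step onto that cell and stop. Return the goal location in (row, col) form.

;; 1. maze.sense(north) -> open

;; 2. stack.push(north) -> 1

;; 3. maze.move(north) -> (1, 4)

;; 4. maze.sense(north) -> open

;; 5. stack.push(north) -> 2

;; 6. maze.move(north) -> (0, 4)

;; 7. maze.sense(west) -> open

;; 8. stack.push(west) -> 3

;; 9. maze.move(west) -> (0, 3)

;; 10. maze.sense(south) -> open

;; 11. stack.push(south) -> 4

;; 12. maze.move(south) -> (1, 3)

;; 13. maze.sense(south) -> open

;; 14. stack.push(south) -> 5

;; 15. maze.move(south) -> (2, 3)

;; 16. maze.sense(south) -> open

;; 17. stack.push(south) -> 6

;; 18. maze.move(south) -> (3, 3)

;; 19. maze.sense(south) -> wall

;; 20. maze.sense(west) -> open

;; 21. stack.push(west) -> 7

;; 22. maze.move(west) -> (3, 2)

;; 23. maze.sense(north) -> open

;; 24. stack.push(north) -> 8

;; 25. maze.move(north) -> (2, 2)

;; 26. maze.sense(north) -> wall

;; 27. maze.sense(west) -> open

;; 28. stack.push(west) -> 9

;; 29. maze.move(west) -> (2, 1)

;; 30. maze.sense(north) -> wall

;; 31. maze.sense(south) -> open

;; 32. stack.push(south) -> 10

;; 33. maze.move(south) -> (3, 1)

;; 34. maze.sense(south) -> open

;; 35. stack.push(south) -> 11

;; 36. maze.move(south) -> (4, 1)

;; 37. maze.sense(west) -> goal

;; 38. maze.move(west) -> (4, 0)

Answer: (4, 0)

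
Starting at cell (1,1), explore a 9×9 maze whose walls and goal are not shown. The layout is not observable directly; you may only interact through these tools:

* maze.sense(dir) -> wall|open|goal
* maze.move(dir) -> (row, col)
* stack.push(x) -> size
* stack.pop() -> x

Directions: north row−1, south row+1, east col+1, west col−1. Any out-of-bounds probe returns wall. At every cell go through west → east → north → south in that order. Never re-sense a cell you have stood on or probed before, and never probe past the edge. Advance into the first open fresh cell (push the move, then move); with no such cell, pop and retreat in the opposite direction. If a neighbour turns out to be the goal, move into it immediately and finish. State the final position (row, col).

-> maze.sense(dir=west)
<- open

-> stack.push(x=west)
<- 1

-> maze.move(dir=west)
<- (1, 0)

-> maze.sense(dir=north)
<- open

-> stack.push(x=north)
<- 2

-> maze.move(dir=north)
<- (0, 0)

-> maze.sense(dir=east)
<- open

-> stack.push(x=east)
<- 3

-> maze.move(dir=east)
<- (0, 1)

-> maze.sense(dir=east)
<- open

-> stack.push(x=east)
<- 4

-> maze.move(dir=east)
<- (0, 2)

-> maze.sense(dir=east)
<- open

-> stack.push(x=east)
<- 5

-> maze.move(dir=east)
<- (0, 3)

-> maze.sense(dir=east)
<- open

-> stack.push(x=east)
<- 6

-> maze.move(dir=east)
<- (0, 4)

-> maze.sense(dir=east)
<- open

-> stack.push(x=east)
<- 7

-> maze.move(dir=east)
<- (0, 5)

-> maze.sense(dir=east)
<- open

-> stack.push(x=east)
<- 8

-> maze.move(dir=east)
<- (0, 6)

-> maze.sense(dir=east)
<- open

-> stack.push(x=east)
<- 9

-> maze.move(dir=east)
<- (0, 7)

-> maze.sense(dir=east)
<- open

-> stack.push(x=east)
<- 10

-> maze.move(dir=east)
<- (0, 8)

-> maze.sense(dir=south)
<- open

-> stack.push(x=south)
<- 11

-> maze.move(dir=south)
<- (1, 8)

-> maze.sense(dir=west)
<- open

-> stack.push(x=west)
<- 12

-> maze.move(dir=west)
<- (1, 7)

-> maze.sense(dir=west)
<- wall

-> maze.sense(dir=south)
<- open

-> stack.push(x=south)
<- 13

-> maze.move(dir=south)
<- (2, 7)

-> maze.sense(dir=west)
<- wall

-> maze.sense(dir=east)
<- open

-> stack.push(x=east)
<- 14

-> maze.move(dir=east)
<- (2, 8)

-> maze.sense(dir=south)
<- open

-> stack.push(x=south)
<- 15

-> maze.move(dir=south)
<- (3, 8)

-> maze.sense(dir=west)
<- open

-> stack.push(x=west)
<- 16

-> maze.move(dir=west)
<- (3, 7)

-> maze.sense(dir=west)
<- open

-> stack.push(x=west)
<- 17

-> maze.move(dir=west)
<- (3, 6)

-> maze.sense(dir=west)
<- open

-> stack.push(x=west)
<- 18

-> maze.move(dir=west)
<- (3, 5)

-> maze.sense(dir=west)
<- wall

-> maze.sense(dir=north)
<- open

-> stack.push(x=north)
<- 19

-> maze.move(dir=north)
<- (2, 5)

-> maze.sense(dir=west)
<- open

-> stack.push(x=west)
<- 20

-> maze.move(dir=west)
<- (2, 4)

-> maze.sense(dir=west)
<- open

-> stack.push(x=west)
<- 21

-> maze.move(dir=west)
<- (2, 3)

-> maze.sense(dir=west)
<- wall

-> maze.sense(dir=north)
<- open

-> stack.push(x=north)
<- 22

-> maze.move(dir=north)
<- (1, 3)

-> maze.sense(dir=west)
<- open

-> stack.push(x=west)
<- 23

-> maze.move(dir=west)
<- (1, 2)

-> stack.pop()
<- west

-> maze.move(dir=east)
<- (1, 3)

-> maze.sense(dir=east)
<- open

-> stack.push(x=east)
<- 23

-> maze.move(dir=east)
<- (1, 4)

-> maze.sense(dir=east)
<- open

-> stack.push(x=east)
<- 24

-> maze.move(dir=east)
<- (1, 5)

-> stack.pop()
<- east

-> maze.move(dir=west)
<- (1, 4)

-> stack.pop()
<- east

-> maze.move(dir=west)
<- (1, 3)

-> stack.pop()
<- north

-> maze.move(dir=south)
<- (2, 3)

-> maze.sense(dir=south)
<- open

-> stack.push(x=south)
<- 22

-> maze.move(dir=south)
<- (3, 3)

-> maze.sense(dir=west)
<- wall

-> maze.sense(dir=south)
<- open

-> stack.push(x=south)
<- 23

-> maze.move(dir=south)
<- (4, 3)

-> maze.sense(dir=west)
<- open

-> stack.push(x=west)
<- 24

-> maze.move(dir=west)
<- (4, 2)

-> maze.sense(dir=west)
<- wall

-> maze.sense(dir=south)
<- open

-> stack.push(x=south)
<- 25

-> maze.move(dir=south)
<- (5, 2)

-> maze.sense(dir=west)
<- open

-> stack.push(x=west)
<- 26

-> maze.move(dir=west)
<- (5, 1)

-> maze.sense(dir=west)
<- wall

-> maze.sense(dir=south)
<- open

-> stack.push(x=south)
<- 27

-> maze.move(dir=south)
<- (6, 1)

-> maze.sense(dir=west)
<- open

-> stack.push(x=west)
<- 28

-> maze.move(dir=west)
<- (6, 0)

-> maze.sense(dir=south)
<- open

-> stack.push(x=south)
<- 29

-> maze.move(dir=south)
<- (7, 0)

-> maze.sense(dir=east)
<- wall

-> maze.sense(dir=south)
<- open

-> stack.push(x=south)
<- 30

-> maze.move(dir=south)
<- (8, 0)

-> maze.sense(dir=east)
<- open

-> stack.push(x=east)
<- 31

-> maze.move(dir=east)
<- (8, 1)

-> maze.sense(dir=east)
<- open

-> stack.push(x=east)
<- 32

-> maze.move(dir=east)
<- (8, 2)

-> maze.sense(dir=east)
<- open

-> stack.push(x=east)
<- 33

-> maze.move(dir=east)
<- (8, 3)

-> maze.sense(dir=east)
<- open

-> stack.push(x=east)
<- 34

-> maze.move(dir=east)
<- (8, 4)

-> maze.sense(dir=east)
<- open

-> stack.push(x=east)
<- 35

-> maze.move(dir=east)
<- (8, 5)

-> maze.sense(dir=east)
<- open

-> stack.push(x=east)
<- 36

-> maze.move(dir=east)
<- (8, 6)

-> maze.sense(dir=east)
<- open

-> stack.push(x=east)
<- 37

-> maze.move(dir=east)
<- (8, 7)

-> maze.sense(dir=east)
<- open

-> stack.push(x=east)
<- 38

-> maze.move(dir=east)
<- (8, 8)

-> maze.sense(dir=north)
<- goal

-> maze.move(dir=north)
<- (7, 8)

Answer: (7, 8)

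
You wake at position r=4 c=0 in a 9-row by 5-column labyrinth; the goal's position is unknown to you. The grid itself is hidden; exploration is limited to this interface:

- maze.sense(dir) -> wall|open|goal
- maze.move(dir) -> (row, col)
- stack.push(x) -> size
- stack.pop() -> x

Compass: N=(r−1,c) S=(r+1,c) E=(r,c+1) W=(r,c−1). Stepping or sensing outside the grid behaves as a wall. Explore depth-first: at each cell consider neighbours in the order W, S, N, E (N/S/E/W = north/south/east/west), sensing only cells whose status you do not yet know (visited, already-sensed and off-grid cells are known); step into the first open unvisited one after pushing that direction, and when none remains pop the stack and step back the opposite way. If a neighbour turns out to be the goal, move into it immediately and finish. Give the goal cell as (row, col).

CALL sense[dir='south']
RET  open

CALL push[x='south']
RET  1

CALL move[dir='south']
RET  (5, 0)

CALL sense[dir='south']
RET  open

CALL push[x='south']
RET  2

CALL move[dir='south']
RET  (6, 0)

CALL sense[dir='south']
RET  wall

CALL sense[dir='east']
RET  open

CALL push[x='east']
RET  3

CALL move[dir='east']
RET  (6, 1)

CALL sense[dir='south']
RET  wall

CALL sense[dir='north']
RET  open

CALL push[x='north']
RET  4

CALL move[dir='north']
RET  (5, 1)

CALL sense[dir='north']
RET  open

CALL push[x='north']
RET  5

CALL move[dir='north']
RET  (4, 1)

CALL sense[dir='north']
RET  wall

CALL sense[dir='east']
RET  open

CALL push[x='east']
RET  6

CALL move[dir='east']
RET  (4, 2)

CALL sense[dir='south']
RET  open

CALL push[x='south']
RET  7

CALL move[dir='south']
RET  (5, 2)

CALL sense[dir='south']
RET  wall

CALL sense[dir='east']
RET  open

CALL push[x='east']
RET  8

CALL move[dir='east']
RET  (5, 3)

CALL sense[dir='south']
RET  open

CALL push[x='south']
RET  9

CALL move[dir='south']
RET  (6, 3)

CALL sense[dir='south']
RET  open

CALL push[x='south']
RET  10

CALL move[dir='south']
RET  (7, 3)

CALL sense[dir='west']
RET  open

CALL push[x='west']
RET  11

CALL move[dir='west']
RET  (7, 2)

CALL sense[dir='south']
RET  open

CALL push[x='south']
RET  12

CALL move[dir='south']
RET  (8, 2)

CALL sense[dir='west']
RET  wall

CALL sense[dir='east']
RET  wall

CALL pop[]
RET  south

CALL move[dir='north']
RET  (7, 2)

CALL pop[]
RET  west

CALL move[dir='east']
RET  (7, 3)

CALL sense[dir='east']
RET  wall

CALL pop[]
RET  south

CALL move[dir='north']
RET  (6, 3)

CALL sense[dir='east']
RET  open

CALL push[x='east']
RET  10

CALL move[dir='east']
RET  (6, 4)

CALL sense[dir='north']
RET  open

CALL push[x='north']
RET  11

CALL move[dir='north']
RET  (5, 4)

CALL sense[dir='north']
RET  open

CALL push[x='north']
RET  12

CALL move[dir='north']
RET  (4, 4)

CALL sense[dir='west']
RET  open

CALL push[x='west']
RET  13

CALL move[dir='west']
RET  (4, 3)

CALL sense[dir='north']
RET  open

CALL push[x='north']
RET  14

CALL move[dir='north']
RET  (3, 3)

CALL sense[dir='west']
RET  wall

CALL sense[dir='north']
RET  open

CALL push[x='north']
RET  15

CALL move[dir='north']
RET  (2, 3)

CALL sense[dir='west']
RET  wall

CALL sense[dir='north']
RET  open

CALL push[x='north']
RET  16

CALL move[dir='north']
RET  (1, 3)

CALL sense[dir='west']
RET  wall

CALL sense[dir='north']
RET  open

CALL push[x='north']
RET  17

CALL move[dir='north']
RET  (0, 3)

CALL sense[dir='west']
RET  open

CALL push[x='west']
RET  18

CALL move[dir='west']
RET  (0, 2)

CALL sense[dir='west']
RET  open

CALL push[x='west']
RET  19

CALL move[dir='west']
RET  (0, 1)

CALL sense[dir='west']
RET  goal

CALL move[dir='west']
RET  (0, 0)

Answer: (0, 0)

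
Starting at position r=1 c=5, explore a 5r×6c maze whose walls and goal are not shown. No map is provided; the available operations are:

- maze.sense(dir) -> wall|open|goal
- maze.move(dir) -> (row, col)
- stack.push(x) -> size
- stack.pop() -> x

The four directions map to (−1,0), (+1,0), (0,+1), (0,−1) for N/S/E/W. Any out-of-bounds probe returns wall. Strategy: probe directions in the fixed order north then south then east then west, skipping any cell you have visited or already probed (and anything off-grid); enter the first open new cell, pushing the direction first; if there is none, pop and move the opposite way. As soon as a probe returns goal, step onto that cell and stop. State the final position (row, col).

>> maze.sense(dir→north)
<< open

>> stack.push(x→north)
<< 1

>> maze.move(dir→north)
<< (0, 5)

>> maze.sense(dir→west)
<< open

>> stack.push(x→west)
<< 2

>> maze.move(dir→west)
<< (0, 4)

>> maze.sense(dir→south)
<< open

>> stack.push(x→south)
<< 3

>> maze.move(dir→south)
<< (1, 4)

>> maze.sense(dir→south)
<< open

>> stack.push(x→south)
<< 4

>> maze.move(dir→south)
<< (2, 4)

>> maze.sense(dir→south)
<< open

>> stack.push(x→south)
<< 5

>> maze.move(dir→south)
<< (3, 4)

>> maze.sense(dir→south)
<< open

>> stack.push(x→south)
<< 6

>> maze.move(dir→south)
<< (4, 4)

>> maze.sense(dir→east)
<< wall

>> maze.sense(dir→west)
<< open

>> stack.push(x→west)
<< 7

>> maze.move(dir→west)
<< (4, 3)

>> maze.sense(dir→north)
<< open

>> stack.push(x→north)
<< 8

>> maze.move(dir→north)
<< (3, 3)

>> maze.sense(dir→north)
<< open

>> stack.push(x→north)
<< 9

>> maze.move(dir→north)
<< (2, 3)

>> maze.sense(dir→north)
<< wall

>> maze.sense(dir→west)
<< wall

>> stack.pop()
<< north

>> maze.move(dir→south)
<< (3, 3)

>> maze.sense(dir→west)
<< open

>> stack.push(x→west)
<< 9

>> maze.move(dir→west)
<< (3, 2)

>> maze.sense(dir→south)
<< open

>> stack.push(x→south)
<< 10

>> maze.move(dir→south)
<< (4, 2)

>> maze.sense(dir→west)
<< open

>> stack.push(x→west)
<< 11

>> maze.move(dir→west)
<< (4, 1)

>> maze.sense(dir→north)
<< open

>> stack.push(x→north)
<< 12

>> maze.move(dir→north)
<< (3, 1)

>> maze.sense(dir→north)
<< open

>> stack.push(x→north)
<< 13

>> maze.move(dir→north)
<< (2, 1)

>> maze.sense(dir→north)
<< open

>> stack.push(x→north)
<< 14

>> maze.move(dir→north)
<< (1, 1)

>> maze.sense(dir→north)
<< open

>> stack.push(x→north)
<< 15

>> maze.move(dir→north)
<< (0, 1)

>> maze.sense(dir→east)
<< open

>> stack.push(x→east)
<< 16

>> maze.move(dir→east)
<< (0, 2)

>> maze.sense(dir→south)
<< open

>> stack.push(x→south)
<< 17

>> maze.move(dir→south)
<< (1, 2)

>> stack.pop()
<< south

>> maze.move(dir→north)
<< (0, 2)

>> maze.sense(dir→east)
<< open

>> stack.push(x→east)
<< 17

>> maze.move(dir→east)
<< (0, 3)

>> stack.pop()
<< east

>> maze.move(dir→west)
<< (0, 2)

>> stack.pop()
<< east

>> maze.move(dir→west)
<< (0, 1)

>> maze.sense(dir→west)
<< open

>> stack.push(x→west)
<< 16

>> maze.move(dir→west)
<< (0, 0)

>> maze.sense(dir→south)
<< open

>> stack.push(x→south)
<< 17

>> maze.move(dir→south)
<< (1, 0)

>> maze.sense(dir→south)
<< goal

>> maze.move(dir→south)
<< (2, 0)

Answer: (2, 0)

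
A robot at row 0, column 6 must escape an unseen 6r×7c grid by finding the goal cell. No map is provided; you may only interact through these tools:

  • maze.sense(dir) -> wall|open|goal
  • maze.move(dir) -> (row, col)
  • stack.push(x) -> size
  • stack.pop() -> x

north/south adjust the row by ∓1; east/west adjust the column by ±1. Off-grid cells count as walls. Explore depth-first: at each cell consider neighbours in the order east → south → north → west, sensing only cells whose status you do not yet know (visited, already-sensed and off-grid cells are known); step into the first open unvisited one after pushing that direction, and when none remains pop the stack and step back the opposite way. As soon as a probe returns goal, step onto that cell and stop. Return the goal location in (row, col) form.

Do: sense[dir=south]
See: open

Do: push[x=south]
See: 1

Do: move[dir=south]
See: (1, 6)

Do: sense[dir=south]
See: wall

Do: sense[dir=west]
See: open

Do: push[x=west]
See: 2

Do: move[dir=west]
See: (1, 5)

Do: sense[dir=south]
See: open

Do: push[x=south]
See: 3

Do: move[dir=south]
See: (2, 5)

Do: sense[dir=south]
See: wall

Do: sense[dir=west]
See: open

Do: push[x=west]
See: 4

Do: move[dir=west]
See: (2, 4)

Do: sense[dir=south]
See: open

Do: push[x=south]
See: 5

Do: move[dir=south]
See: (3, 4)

Do: sense[dir=south]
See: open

Do: push[x=south]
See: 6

Do: move[dir=south]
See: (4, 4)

Do: sense[dir=east]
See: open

Do: push[x=east]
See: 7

Do: move[dir=east]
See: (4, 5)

Do: sense[dir=east]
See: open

Do: push[x=east]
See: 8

Do: move[dir=east]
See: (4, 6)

Do: sense[dir=south]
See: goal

Do: move[dir=south]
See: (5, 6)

Answer: (5, 6)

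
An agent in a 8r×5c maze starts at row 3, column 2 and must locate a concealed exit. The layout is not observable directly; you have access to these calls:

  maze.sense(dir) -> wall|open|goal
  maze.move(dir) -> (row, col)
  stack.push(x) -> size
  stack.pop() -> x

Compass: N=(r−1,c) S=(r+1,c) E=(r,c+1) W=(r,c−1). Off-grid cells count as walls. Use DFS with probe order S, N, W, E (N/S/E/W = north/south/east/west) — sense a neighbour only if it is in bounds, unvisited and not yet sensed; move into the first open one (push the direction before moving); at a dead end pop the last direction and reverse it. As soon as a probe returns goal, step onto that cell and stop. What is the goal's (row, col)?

==> sense(dir: south)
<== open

==> push(x: south)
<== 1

==> move(dir: south)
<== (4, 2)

==> sense(dir: south)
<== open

==> push(x: south)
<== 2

==> move(dir: south)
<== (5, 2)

==> sense(dir: south)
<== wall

==> sense(dir: west)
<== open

==> push(x: west)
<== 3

==> move(dir: west)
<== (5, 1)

==> sense(dir: south)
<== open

==> push(x: south)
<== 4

==> move(dir: south)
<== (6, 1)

==> sense(dir: south)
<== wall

==> sense(dir: west)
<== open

==> push(x: west)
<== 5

==> move(dir: west)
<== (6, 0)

==> sense(dir: south)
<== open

==> push(x: south)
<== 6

==> move(dir: south)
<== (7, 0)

==> pop()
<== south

==> move(dir: north)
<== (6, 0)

==> sense(dir: north)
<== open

==> push(x: north)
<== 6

==> move(dir: north)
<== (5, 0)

==> sense(dir: north)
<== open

==> push(x: north)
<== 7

==> move(dir: north)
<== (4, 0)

==> sense(dir: north)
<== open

==> push(x: north)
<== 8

==> move(dir: north)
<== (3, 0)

==> sense(dir: north)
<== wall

==> sense(dir: east)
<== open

==> push(x: east)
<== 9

==> move(dir: east)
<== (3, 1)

==> sense(dir: south)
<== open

==> push(x: south)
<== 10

==> move(dir: south)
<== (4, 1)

==> pop()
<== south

==> move(dir: north)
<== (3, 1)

==> sense(dir: north)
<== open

==> push(x: north)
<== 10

==> move(dir: north)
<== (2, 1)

==> sense(dir: north)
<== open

==> push(x: north)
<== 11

==> move(dir: north)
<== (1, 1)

==> sense(dir: north)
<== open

==> push(x: north)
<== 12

==> move(dir: north)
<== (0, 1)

==> sense(dir: west)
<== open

==> push(x: west)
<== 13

==> move(dir: west)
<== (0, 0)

==> sense(dir: south)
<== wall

==> pop()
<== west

==> move(dir: east)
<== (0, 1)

==> sense(dir: east)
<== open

==> push(x: east)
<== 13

==> move(dir: east)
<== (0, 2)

==> sense(dir: south)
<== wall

==> sense(dir: east)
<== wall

==> pop()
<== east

==> move(dir: west)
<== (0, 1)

==> pop()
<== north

==> move(dir: south)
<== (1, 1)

==> pop()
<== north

==> move(dir: south)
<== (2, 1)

==> sense(dir: east)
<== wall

==> pop()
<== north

==> move(dir: south)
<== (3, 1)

==> pop()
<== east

==> move(dir: west)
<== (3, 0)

==> pop()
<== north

==> move(dir: south)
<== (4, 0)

==> pop()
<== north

==> move(dir: south)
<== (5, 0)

==> pop()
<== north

==> move(dir: south)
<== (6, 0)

==> pop()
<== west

==> move(dir: east)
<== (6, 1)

==> pop()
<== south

==> move(dir: north)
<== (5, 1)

==> pop()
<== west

==> move(dir: east)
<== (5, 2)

==> sense(dir: east)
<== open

==> push(x: east)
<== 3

==> move(dir: east)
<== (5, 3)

==> sense(dir: south)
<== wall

==> sense(dir: north)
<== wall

==> sense(dir: east)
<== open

==> push(x: east)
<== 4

==> move(dir: east)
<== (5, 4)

==> sense(dir: south)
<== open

==> push(x: south)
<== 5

==> move(dir: south)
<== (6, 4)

==> sense(dir: south)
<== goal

==> move(dir: south)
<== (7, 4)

Answer: (7, 4)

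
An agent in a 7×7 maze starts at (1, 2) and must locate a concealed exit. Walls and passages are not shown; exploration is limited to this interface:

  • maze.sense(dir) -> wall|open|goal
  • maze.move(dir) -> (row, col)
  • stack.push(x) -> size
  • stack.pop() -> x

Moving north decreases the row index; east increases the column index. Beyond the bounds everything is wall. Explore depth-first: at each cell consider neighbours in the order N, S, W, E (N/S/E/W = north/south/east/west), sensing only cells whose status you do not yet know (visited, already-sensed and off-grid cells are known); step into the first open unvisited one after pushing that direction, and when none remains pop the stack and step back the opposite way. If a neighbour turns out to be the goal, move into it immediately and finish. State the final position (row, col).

I use sense with dir=north, — result: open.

I try push with x=north, → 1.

I call move with dir=north, and get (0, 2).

Invoking sense with dir=west, giving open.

Next I call push with x=west, and get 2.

I use move with dir=west, which returns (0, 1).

I try sense with dir=south, → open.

Using push with x=south, → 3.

I call move with dir=south, → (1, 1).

Next I call sense with dir=south, yielding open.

I call push with x=south, → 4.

Now I run move with dir=south, and get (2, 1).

Now I run sense with dir=south, → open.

I run push with x=south, — result: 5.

Then move with dir=south, and observe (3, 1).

I run sense with dir=south, and see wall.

Next I call sense with dir=west, yielding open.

Now I run push with x=west, and get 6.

Using move with dir=west, → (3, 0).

I try sense with dir=north, and get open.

Next I call push with x=north, — result: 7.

I run move with dir=north, giving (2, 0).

I invoke sense with dir=north, which returns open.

Then push with x=north, and observe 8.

I use move with dir=north, yielding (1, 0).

Now I run sense with dir=north, : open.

Then push with x=north, and observe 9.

I invoke move with dir=north, yielding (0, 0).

Then pop(), yielding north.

I use move with dir=south, which returns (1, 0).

I use pop, → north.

Using move with dir=south, — result: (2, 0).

I call pop, : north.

I invoke move with dir=south, which returns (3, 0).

Invoking sense with dir=south, which returns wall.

Using pop, which returns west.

Next I call move with dir=east, giving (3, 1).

I call sense with dir=east, which returns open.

I call push with x=east, — result: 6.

Calling move with dir=east, which returns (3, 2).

Using sense with dir=north, yielding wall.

I call sense with dir=south, giving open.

Using push with x=south, → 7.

Now I run move with dir=south, : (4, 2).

I invoke sense with dir=south, giving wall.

I call sense with dir=east, yielding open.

Invoking push with x=east, and see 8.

I invoke move with dir=east, which returns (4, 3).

Calling sense with dir=north, : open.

I use push with x=north, which returns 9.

I invoke move with dir=north, giving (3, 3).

Now I run sense with dir=north, and get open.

Now I run push with x=north, : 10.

I invoke move with dir=north, → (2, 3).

I call sense with dir=north, → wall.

Invoking sense with dir=east, which returns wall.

Then pop(), which returns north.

I invoke move with dir=south, — result: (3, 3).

I call sense with dir=east, and see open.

I invoke push with x=east, and get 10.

I call move with dir=east, — result: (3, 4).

Using sense with dir=south, and get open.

Calling push with x=south, — result: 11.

I use move with dir=south, which returns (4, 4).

I call sense with dir=south, and observe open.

Now I run push with x=south, and see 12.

Invoking move with dir=south, : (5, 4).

I use sense with dir=south, and observe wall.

Calling sense with dir=west, and see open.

Using push with x=west, yielding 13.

I run move with dir=west, and see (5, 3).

Then sense with dir=south, giving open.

I try push with x=south, and see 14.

I use move with dir=south, giving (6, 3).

Now I run sense with dir=west, → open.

I invoke push with x=west, which returns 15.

I try move with dir=west, and observe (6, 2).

Calling sense with dir=west, — result: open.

I try push with x=west, and get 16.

Calling move with dir=west, giving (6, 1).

Next I call sense with dir=north, giving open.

Now I run push with x=north, and get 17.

Invoking move with dir=north, and observe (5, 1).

I try sense with dir=west, and get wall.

I call pop, → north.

I call move with dir=south, which returns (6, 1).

I call sense with dir=west, and observe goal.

Calling move with dir=west, : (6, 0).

Answer: (6, 0)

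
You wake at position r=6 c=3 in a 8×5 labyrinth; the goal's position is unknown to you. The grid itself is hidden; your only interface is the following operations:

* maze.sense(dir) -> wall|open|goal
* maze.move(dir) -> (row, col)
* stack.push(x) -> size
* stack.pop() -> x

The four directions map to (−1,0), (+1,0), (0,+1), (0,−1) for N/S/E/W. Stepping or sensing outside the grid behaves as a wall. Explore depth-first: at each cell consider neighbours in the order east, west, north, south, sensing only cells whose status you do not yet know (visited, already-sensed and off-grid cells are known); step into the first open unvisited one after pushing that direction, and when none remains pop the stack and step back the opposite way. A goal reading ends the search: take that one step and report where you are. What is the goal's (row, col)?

$ maze.sense east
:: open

$ stack.push east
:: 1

$ maze.move east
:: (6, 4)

$ maze.sense north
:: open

$ stack.push north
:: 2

$ maze.move north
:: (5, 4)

$ maze.sense west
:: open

$ stack.push west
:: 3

$ maze.move west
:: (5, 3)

$ maze.sense west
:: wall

$ maze.sense north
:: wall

$ stack.pop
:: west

$ maze.move east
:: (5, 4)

$ maze.sense north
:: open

$ stack.push north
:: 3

$ maze.move north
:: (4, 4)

$ maze.sense north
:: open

$ stack.push north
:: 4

$ maze.move north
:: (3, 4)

$ maze.sense west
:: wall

$ maze.sense north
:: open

$ stack.push north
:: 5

$ maze.move north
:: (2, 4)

$ maze.sense west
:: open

$ stack.push west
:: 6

$ maze.move west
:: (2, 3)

$ maze.sense west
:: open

$ stack.push west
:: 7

$ maze.move west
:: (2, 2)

$ maze.sense west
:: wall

$ maze.sense north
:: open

$ stack.push north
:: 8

$ maze.move north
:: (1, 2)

$ maze.sense east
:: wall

$ maze.sense west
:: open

$ stack.push west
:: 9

$ maze.move west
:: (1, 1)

$ maze.sense west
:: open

$ stack.push west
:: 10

$ maze.move west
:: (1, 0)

$ maze.sense north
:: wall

$ maze.sense south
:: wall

$ stack.pop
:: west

$ maze.move east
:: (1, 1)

$ maze.sense north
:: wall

$ stack.pop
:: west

$ maze.move east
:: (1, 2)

$ maze.sense north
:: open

$ stack.push north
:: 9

$ maze.move north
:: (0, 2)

$ maze.sense east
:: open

$ stack.push east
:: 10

$ maze.move east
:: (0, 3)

$ maze.sense east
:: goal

$ maze.move east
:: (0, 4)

Answer: (0, 4)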